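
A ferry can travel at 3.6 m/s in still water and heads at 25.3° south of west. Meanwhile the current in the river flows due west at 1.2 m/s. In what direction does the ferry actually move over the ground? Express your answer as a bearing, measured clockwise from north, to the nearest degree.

Taking east as x and north as y: velocity relative to the water = (-3.255, -1.538) m/s; the water relative to ground = (-1.200, 0.000) m/s.
Velocity relative to ground = (-3.255, -1.538) + (-1.200, 0.000) = (-4.455, -1.538) m/s.
Bearing = atan2(-4.45, -1.54) = 250.95° clockwise from north.

251°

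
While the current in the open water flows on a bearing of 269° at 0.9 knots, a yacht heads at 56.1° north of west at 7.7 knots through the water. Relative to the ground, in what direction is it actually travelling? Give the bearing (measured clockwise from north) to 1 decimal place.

Taking east as x and north as y: velocity relative to the water = (-4.295, 6.391) knots; the water relative to ground = (-0.900, -0.016) knots.
Velocity relative to ground = (-4.295, 6.391) + (-0.900, -0.016) = (-5.195, 6.375) knots.
Bearing = atan2(-5.19, 6.38) = 320.83° clockwise from north.

320.8°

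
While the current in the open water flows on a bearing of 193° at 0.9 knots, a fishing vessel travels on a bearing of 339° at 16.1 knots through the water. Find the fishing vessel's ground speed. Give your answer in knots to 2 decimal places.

15.36 knots

Taking east as x and north as y: velocity relative to the water = (-5.770, 15.031) knots; the water relative to ground = (-0.202, -0.877) knots.
Velocity relative to ground = (-5.770, 15.031) + (-0.202, -0.877) = (-5.972, 14.154) knots.
Speed = |(-5.972, 14.154)| = 15.362 knots.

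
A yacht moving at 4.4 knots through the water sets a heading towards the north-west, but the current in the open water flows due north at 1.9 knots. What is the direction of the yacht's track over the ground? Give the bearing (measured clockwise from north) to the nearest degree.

Taking east as x and north as y: velocity relative to the water = (-3.111, 3.111) knots; the water relative to ground = (0.000, 1.900) knots.
Velocity relative to ground = (-3.111, 3.111) + (0.000, 1.900) = (-3.111, 5.011) knots.
Bearing = atan2(-3.11, 5.01) = 328.17° clockwise from north.

328°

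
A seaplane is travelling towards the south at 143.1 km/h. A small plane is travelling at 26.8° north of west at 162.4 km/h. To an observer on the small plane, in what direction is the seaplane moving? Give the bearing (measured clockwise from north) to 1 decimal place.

146.2°

Taking east as x and north as y: seaplane velocity = (0.000, -143.100) km/h; small plane velocity = (-144.956, 73.223) km/h.
Velocity of seaplane relative to small plane = (0.000, -143.100) − (-144.956, 73.223) = (144.956, -216.323) km/h.
Bearing = atan2(144.96, -216.32) = 146.17° clockwise from north.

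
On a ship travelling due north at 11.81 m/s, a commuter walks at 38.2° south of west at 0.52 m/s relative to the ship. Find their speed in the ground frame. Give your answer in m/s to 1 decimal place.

Taking east as x and north as y: ship velocity = (0.000, 11.810) m/s; commuter velocity relative to ship = (-0.409, -0.322) m/s.
Velocity relative to ground = (0.000, 11.810) + (-0.409, -0.322) = (-0.409, 11.488) m/s.
Speed = |(-0.409, 11.488)| = 11.496 m/s.

11.5 m/s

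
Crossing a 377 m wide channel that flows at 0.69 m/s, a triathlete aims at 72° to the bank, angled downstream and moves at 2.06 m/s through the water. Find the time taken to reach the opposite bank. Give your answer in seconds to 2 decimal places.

192.43 s

The component of the triathlete's velocity perpendicular to the bank is 2.06 × sin 72° = 1.959 m/s.
Only the cross-stream component determines the crossing time; the current contributes nothing perpendicular to the bank.
Time = 377 / 1.959 = 192.428 s.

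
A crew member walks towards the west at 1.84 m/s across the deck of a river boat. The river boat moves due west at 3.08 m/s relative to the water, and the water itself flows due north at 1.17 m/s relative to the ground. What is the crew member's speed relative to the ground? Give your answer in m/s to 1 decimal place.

In east/north components (m/s): crew member relative to river boat = (-1.840, 0.000); river boat relative to water = (-3.080, 0.000); water relative to ground = (0.000, 1.170).
Sum = (-4.920, 1.170) m/s.
Speed = |(-4.920, 1.170)| = 5.057 m/s.

5.1 m/s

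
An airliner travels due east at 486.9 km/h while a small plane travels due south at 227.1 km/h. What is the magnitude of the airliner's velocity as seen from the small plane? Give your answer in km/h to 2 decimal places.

537.26 km/h

Taking east as x and north as y: airliner velocity = (486.900, 0.000) km/h; small plane velocity = (0.000, -227.100) km/h.
Velocity of airliner relative to small plane = (486.900, 0.000) − (0.000, -227.100) = (486.900, 227.100) km/h.
Magnitude = |(486.900, 227.100)| = 537.258 km/h.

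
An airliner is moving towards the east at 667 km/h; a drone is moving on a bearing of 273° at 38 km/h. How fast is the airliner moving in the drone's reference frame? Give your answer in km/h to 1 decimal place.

Taking east as x and north as y: airliner velocity = (667.000, 0.000) km/h; drone velocity = (-37.948, 1.989) km/h.
Velocity of airliner relative to drone = (667.000, 0.000) − (-37.948, 1.989) = (704.948, -1.989) km/h.
Magnitude = |(704.948, -1.989)| = 704.951 km/h.

705.0 km/h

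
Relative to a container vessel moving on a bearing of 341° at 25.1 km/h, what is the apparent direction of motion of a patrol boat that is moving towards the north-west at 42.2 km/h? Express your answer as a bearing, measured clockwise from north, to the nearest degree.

Taking east as x and north as y: patrol boat velocity = (-29.840, 29.840) km/h; container vessel velocity = (-8.172, 23.733) km/h.
Velocity of patrol boat relative to container vessel = (-29.840, 29.840) − (-8.172, 23.733) = (-21.668, 6.107) km/h.
Bearing = atan2(-21.67, 6.11) = 285.74° clockwise from north.

286°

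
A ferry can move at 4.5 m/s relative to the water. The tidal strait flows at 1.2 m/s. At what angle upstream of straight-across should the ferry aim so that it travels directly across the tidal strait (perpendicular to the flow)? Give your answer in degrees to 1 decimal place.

To cancel the current, the upstream component of the ferry's velocity must equal the flow: 4.5 sin θ = 1.2.
sin θ = 1.2 / 4.5 = 0.2667.
θ = arcsin(0.2667) = 15.466°.

15.5°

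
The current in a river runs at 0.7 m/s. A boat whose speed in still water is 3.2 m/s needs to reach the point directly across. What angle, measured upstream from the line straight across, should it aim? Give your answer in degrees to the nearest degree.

13°

To cancel the current, the upstream component of the boat's velocity must equal the flow: 3.2 sin θ = 0.7.
sin θ = 0.7 / 3.2 = 0.2187.
θ = arcsin(0.2187) = 12.636°.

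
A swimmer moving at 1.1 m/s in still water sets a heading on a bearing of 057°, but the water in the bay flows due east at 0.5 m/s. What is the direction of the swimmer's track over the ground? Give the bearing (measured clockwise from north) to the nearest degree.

067°

Taking east as x and north as y: velocity relative to the water = (0.923, 0.599) m/s; the water relative to ground = (0.500, 0.000) m/s.
Velocity relative to ground = (0.923, 0.599) + (0.500, 0.000) = (1.423, 0.599) m/s.
Bearing = atan2(1.42, 0.60) = 67.16° clockwise from north.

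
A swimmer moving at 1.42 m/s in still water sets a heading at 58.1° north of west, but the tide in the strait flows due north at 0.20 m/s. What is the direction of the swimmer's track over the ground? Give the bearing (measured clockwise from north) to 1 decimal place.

331.9°

Taking east as x and north as y: velocity relative to the water = (-0.750, 1.206) m/s; the water relative to ground = (0.000, 0.200) m/s.
Velocity relative to ground = (-0.750, 1.206) + (0.000, 0.200) = (-0.750, 1.406) m/s.
Bearing = atan2(-0.75, 1.41) = 331.90° clockwise from north.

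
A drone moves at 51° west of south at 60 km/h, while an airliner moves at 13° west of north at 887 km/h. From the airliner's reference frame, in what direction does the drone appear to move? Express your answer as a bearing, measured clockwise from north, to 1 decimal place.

Taking east as x and north as y: drone velocity = (-46.629, -37.759) km/h; airliner velocity = (-199.532, 864.266) km/h.
Velocity of drone relative to airliner = (-46.629, -37.759) − (-199.532, 864.266) = (152.903, -902.025) km/h.
Bearing = atan2(152.90, -902.03) = 170.38° clockwise from north.

170.4°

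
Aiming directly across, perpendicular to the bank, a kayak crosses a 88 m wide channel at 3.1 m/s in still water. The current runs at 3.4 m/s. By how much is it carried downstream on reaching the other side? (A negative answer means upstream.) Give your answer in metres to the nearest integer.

Perpendicular speed = 3.100 m/s; crossing time = 88 / 3.100 = 28.387 s.
Net downstream speed = 3.400 m/s.
Drift = 3.400 × 28.387 = 96.516 m (downstream).

97 m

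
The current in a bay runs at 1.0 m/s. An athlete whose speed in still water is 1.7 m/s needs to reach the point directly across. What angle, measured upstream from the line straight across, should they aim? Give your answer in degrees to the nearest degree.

36°

To cancel the current, the upstream component of the athlete's velocity must equal the flow: 1.7 sin θ = 1.0.
sin θ = 1.0 / 1.7 = 0.5882.
θ = arcsin(0.5882) = 36.032°.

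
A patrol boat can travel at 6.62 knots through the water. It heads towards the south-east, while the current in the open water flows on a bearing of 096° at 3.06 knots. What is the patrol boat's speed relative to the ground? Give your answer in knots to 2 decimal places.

Taking east as x and north as y: velocity relative to the water = (4.681, -4.681) knots; the water relative to ground = (3.043, -0.320) knots.
Velocity relative to ground = (4.681, -4.681) + (3.043, -0.320) = (7.724, -5.001) knots.
Speed = |(7.724, -5.001)| = 9.202 knots.

9.20 knots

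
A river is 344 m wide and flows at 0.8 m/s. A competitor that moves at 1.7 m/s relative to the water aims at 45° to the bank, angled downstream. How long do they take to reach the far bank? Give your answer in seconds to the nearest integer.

286 s

The component of the competitor's velocity perpendicular to the bank is 1.7 × sin 45° = 1.202 m/s.
The current is parallel to the bank, so it does not affect the crossing time.
Time = 344 / 1.202 = 286.170 s.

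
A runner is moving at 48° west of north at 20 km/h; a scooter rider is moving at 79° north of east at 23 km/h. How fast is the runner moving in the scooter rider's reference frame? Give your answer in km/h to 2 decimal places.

21.33 km/h

Taking east as x and north as y: runner velocity = (-14.863, 13.383) km/h; scooter rider velocity = (4.389, 22.577) km/h.
Velocity of runner relative to scooter rider = (-14.863, 13.383) − (4.389, 22.577) = (-19.252, -9.195) km/h.
Magnitude = |(-19.252, -9.195)| = 21.335 km/h.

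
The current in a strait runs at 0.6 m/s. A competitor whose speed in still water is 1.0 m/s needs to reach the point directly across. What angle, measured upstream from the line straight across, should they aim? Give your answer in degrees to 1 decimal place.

36.9°

To cancel the current, the upstream component of the competitor's velocity must equal the flow: 1.0 sin θ = 0.6.
sin θ = 0.6 / 1.0 = 0.6000.
θ = arcsin(0.6000) = 36.870°.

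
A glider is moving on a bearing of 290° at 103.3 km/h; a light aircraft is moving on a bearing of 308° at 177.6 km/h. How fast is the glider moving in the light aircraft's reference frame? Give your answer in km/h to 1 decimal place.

85.5 km/h

Taking east as x and north as y: glider velocity = (-97.070, 35.331) km/h; light aircraft velocity = (-139.951, 109.341) km/h.
Velocity of glider relative to light aircraft = (-97.070, 35.331) − (-139.951, 109.341) = (42.880, -74.011) km/h.
Magnitude = |(42.880, -74.011)| = 85.536 km/h.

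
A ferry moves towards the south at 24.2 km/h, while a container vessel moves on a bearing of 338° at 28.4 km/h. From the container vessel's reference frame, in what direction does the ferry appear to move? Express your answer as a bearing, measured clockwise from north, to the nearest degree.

Taking east as x and north as y: ferry velocity = (0.000, -24.200) km/h; container vessel velocity = (-10.639, 26.332) km/h.
Velocity of ferry relative to container vessel = (0.000, -24.200) − (-10.639, 26.332) = (10.639, -50.532) km/h.
Bearing = atan2(10.64, -50.53) = 168.11° clockwise from north.

168°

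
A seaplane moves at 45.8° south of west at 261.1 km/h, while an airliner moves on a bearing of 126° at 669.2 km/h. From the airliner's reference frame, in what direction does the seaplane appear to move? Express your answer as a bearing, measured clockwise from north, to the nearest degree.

286°

Taking east as x and north as y: seaplane velocity = (-182.030, -187.185) km/h; airliner velocity = (541.394, -393.346) km/h.
Velocity of seaplane relative to airliner = (-182.030, -187.185) − (541.394, -393.346) = (-723.424, 206.161) km/h.
Bearing = atan2(-723.42, 206.16) = 285.91° clockwise from north.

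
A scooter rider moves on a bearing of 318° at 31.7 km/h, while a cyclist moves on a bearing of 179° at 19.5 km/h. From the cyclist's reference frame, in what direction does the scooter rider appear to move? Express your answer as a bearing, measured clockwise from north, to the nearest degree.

Taking east as x and north as y: scooter rider velocity = (-21.211, 23.558) km/h; cyclist velocity = (0.340, -19.497) km/h.
Velocity of scooter rider relative to cyclist = (-21.211, 23.558) − (0.340, -19.497) = (-21.552, 43.055) km/h.
Bearing = atan2(-21.55, 43.05) = 333.41° clockwise from north.

333°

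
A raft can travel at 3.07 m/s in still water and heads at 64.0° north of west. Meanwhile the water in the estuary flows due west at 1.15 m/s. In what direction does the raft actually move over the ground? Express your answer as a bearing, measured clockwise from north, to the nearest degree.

Taking east as x and north as y: velocity relative to the water = (-1.346, 2.759) m/s; the water relative to ground = (-1.150, 0.000) m/s.
Velocity relative to ground = (-1.346, 2.759) + (-1.150, 0.000) = (-2.496, 2.759) m/s.
Bearing = atan2(-2.50, 2.76) = 317.87° clockwise from north.

318°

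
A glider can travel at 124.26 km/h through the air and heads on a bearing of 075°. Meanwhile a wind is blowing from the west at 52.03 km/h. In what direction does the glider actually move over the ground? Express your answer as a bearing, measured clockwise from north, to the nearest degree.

Taking east as x and north as y: velocity relative to the air = (120.026, 32.161) km/h; the air relative to ground = (52.030, 0.000) km/h.
Velocity relative to ground = (120.026, 32.161) + (52.030, 0.000) = (172.056, 32.161) km/h.
Bearing = atan2(172.06, 32.16) = 79.41° clockwise from north.

079°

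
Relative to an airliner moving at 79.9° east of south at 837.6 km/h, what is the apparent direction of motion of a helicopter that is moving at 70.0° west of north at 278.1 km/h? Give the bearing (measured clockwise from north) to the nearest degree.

283°

Taking east as x and north as y: helicopter velocity = (-261.329, 95.116) km/h; airliner velocity = (824.620, -146.887) km/h.
Velocity of helicopter relative to airliner = (-261.329, 95.116) − (824.620, -146.887) = (-1085.948, 242.003) km/h.
Bearing = atan2(-1085.95, 242.00) = 282.56° clockwise from north.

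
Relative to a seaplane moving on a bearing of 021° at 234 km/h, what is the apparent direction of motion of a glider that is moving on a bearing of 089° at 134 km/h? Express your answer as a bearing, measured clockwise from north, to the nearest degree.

Taking east as x and north as y: glider velocity = (133.980, 2.339) km/h; seaplane velocity = (83.858, 218.458) km/h.
Velocity of glider relative to seaplane = (133.980, 2.339) − (83.858, 218.458) = (50.121, -216.119) km/h.
Bearing = atan2(50.12, -216.12) = 166.94° clockwise from north.

167°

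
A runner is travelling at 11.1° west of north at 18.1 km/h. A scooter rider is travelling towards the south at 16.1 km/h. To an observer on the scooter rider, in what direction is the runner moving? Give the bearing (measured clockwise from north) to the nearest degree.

Taking east as x and north as y: runner velocity = (-3.485, 17.761) km/h; scooter rider velocity = (0.000, -16.100) km/h.
Velocity of runner relative to scooter rider = (-3.485, 17.761) − (0.000, -16.100) = (-3.485, 33.861) km/h.
Bearing = atan2(-3.48, 33.86) = 354.12° clockwise from north.

354°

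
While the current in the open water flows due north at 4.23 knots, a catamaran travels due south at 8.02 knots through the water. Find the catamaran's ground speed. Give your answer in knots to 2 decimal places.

Taking east as x and north as y: velocity relative to the water = (0.000, -8.020) knots; the water relative to ground = (0.000, 4.230) knots.
Velocity relative to ground = (0.000, -8.020) + (0.000, 4.230) = (0.000, -3.790) knots.
Speed = |(0.000, -3.790)| = 3.790 knots.

3.79 knots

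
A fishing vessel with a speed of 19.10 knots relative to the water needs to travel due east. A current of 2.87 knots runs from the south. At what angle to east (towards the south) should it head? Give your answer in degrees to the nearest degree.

The current pushes perpendicular to the desired track; the heading must have a component into the current equal to 2.87 knots: 19.10 sin θ = 2.87.
sin θ = 0.1503, so θ = 8.642°.

9°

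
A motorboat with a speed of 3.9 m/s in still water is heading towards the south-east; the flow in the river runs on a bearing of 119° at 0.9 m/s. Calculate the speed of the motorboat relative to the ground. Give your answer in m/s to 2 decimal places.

Taking east as x and north as y: velocity relative to the water = (2.758, -2.758) m/s; the water relative to ground = (0.787, -0.436) m/s.
Velocity relative to ground = (2.758, -2.758) + (0.787, -0.436) = (3.545, -3.194) m/s.
Speed = |(3.545, -3.194)| = 4.772 m/s.

4.77 m/s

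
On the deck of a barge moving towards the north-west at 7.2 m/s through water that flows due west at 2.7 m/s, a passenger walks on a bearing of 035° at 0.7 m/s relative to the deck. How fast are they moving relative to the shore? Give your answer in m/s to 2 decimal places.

9.31 m/s

In east/north components (m/s): passenger relative to barge = (0.402, 0.573); barge relative to water = (-5.091, 5.091); water relative to ground = (-2.700, 0.000).
Sum = (-7.390, 5.665) m/s.
Speed = |(-7.390, 5.665)| = 9.311 m/s.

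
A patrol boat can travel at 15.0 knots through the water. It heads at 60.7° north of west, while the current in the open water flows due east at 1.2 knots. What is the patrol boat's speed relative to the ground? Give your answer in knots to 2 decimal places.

Taking east as x and north as y: velocity relative to the water = (-7.341, 13.081) knots; the water relative to ground = (1.200, 0.000) knots.
Velocity relative to ground = (-7.341, 13.081) + (1.200, 0.000) = (-6.141, 13.081) knots.
Speed = |(-6.141, 13.081)| = 14.451 knots.

14.45 knots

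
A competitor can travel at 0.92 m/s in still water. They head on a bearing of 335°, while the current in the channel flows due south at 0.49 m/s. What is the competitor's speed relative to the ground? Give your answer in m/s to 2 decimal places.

Taking east as x and north as y: velocity relative to the water = (-0.389, 0.834) m/s; the water relative to ground = (0.000, -0.490) m/s.
Velocity relative to ground = (-0.389, 0.834) + (0.000, -0.490) = (-0.389, 0.344) m/s.
Speed = |(-0.389, 0.344)| = 0.519 m/s.

0.52 m/s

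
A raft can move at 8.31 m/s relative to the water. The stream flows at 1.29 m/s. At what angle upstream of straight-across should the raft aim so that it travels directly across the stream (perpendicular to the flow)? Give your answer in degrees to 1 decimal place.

To cancel the current, the upstream component of the raft's velocity must equal the flow: 8.31 sin θ = 1.29.
sin θ = 1.29 / 8.31 = 0.1552.
θ = arcsin(0.1552) = 8.930°.

8.9°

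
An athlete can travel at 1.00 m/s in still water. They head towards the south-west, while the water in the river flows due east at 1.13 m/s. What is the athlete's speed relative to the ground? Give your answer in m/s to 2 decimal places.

0.82 m/s

Taking east as x and north as y: velocity relative to the water = (-0.707, -0.707) m/s; the water relative to ground = (1.130, 0.000) m/s.
Velocity relative to ground = (-0.707, -0.707) + (1.130, 0.000) = (0.423, -0.707) m/s.
Speed = |(0.423, -0.707)| = 0.824 m/s.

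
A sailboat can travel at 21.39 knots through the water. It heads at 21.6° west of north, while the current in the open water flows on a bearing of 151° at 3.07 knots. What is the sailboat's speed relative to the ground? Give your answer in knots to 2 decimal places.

18.35 knots

Taking east as x and north as y: velocity relative to the water = (-7.874, 19.888) knots; the water relative to ground = (1.488, -2.685) knots.
Velocity relative to ground = (-7.874, 19.888) + (1.488, -2.685) = (-6.386, 17.203) knots.
Speed = |(-6.386, 17.203)| = 18.350 knots.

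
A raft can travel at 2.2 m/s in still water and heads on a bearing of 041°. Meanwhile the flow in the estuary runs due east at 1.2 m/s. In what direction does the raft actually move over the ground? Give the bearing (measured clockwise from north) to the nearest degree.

Taking east as x and north as y: velocity relative to the water = (1.443, 1.660) m/s; the water relative to ground = (1.200, 0.000) m/s.
Velocity relative to ground = (1.443, 1.660) + (1.200, 0.000) = (2.643, 1.660) m/s.
Bearing = atan2(2.64, 1.66) = 57.87° clockwise from north.

058°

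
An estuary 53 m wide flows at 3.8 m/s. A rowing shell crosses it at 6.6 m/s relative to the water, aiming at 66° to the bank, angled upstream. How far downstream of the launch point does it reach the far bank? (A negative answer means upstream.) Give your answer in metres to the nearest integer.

10 m

Perpendicular speed = 6.029 m/s; crossing time = 53 / 6.029 = 8.790 s.
Net downstream speed = 1.116 m/s.
Drift = 1.116 × 8.790 = 9.806 m (downstream).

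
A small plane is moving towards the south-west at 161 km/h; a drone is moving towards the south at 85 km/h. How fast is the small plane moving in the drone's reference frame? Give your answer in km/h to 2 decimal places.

117.44 km/h

Taking east as x and north as y: small plane velocity = (-113.844, -113.844) km/h; drone velocity = (0.000, -85.000) km/h.
Velocity of small plane relative to drone = (-113.844, -113.844) − (0.000, -85.000) = (-113.844, -28.844) km/h.
Magnitude = |(-113.844, -28.844)| = 117.441 km/h.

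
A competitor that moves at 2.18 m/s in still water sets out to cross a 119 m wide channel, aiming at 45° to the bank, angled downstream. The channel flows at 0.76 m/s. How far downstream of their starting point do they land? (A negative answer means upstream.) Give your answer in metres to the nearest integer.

178 m

Perpendicular speed = 1.541 m/s; crossing time = 119 / 1.541 = 77.198 s.
Net downstream speed = 2.301 m/s.
Drift = 2.301 × 77.198 = 177.670 m (downstream).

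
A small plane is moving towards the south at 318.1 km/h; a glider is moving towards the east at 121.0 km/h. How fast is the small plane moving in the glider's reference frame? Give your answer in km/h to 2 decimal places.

Taking east as x and north as y: small plane velocity = (0.000, -318.100) km/h; glider velocity = (121.000, 0.000) km/h.
Velocity of small plane relative to glider = (0.000, -318.100) − (121.000, 0.000) = (-121.000, -318.100) km/h.
Magnitude = |(-121.000, -318.100)| = 340.336 km/h.

340.34 km/h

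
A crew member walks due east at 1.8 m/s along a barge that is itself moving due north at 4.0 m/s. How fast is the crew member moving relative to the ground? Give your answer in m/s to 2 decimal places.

Taking east as x and north as y: barge velocity = (0.000, 4.000) m/s; crew member velocity relative to barge = (1.800, 0.000) m/s.
Velocity relative to ground = (0.000, 4.000) + (1.800, 0.000) = (1.800, 4.000) m/s.
Speed = |(1.800, 4.000)| = 4.386 m/s.

4.39 m/s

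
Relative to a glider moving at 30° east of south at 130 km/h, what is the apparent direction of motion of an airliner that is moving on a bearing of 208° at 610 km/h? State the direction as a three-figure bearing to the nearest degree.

220°

Taking east as x and north as y: airliner velocity = (-286.378, -538.598) km/h; glider velocity = (65.000, -112.583) km/h.
Velocity of airliner relative to glider = (-286.378, -538.598) − (65.000, -112.583) = (-351.378, -426.015) km/h.
Bearing = atan2(-351.38, -426.01) = 219.52° clockwise from north.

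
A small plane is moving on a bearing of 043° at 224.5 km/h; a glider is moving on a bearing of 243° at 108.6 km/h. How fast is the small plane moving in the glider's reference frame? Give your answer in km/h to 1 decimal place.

328.7 km/h

Taking east as x and north as y: small plane velocity = (153.109, 164.189) km/h; glider velocity = (-96.763, -49.303) km/h.
Velocity of small plane relative to glider = (153.109, 164.189) − (-96.763, -49.303) = (249.872, 213.492) km/h.
Magnitude = |(249.872, 213.492)| = 328.656 km/h.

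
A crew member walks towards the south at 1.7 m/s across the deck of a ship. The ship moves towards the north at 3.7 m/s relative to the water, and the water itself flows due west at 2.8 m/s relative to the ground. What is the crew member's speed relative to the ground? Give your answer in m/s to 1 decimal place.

3.4 m/s

In east/north components (m/s): crew member relative to ship = (0.000, -1.700); ship relative to water = (0.000, 3.700); water relative to ground = (-2.800, 0.000).
Sum = (-2.800, 2.000) m/s.
Speed = |(-2.800, 2.000)| = 3.441 m/s.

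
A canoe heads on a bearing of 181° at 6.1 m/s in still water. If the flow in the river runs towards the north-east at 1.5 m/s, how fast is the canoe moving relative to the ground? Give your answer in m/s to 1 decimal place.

Taking east as x and north as y: velocity relative to the water = (-0.106, -6.099) m/s; the water relative to ground = (1.061, 1.061) m/s.
Velocity relative to ground = (-0.106, -6.099) + (1.061, 1.061) = (0.954, -5.038) m/s.
Speed = |(0.954, -5.038)| = 5.128 m/s.

5.1 m/s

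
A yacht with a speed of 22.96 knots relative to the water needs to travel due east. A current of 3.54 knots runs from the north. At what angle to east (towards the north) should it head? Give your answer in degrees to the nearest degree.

9°

The current pushes perpendicular to the desired track; the heading must have a component into the current equal to 3.54 knots: 22.96 sin θ = 3.54.
sin θ = 0.1542, so θ = 8.869°.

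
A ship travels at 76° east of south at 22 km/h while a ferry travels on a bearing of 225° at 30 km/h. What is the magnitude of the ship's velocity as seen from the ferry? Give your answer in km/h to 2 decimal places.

Taking east as x and north as y: ship velocity = (21.347, -5.322) km/h; ferry velocity = (-21.213, -21.213) km/h.
Velocity of ship relative to ferry = (21.347, -5.322) − (-21.213, -21.213) = (42.560, 15.891) km/h.
Magnitude = |(42.560, 15.891)| = 45.430 km/h.

45.43 km/h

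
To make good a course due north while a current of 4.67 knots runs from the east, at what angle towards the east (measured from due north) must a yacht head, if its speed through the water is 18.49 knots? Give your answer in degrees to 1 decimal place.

14.6°

The current pushes perpendicular to the desired track; the heading must have a component into the current equal to 4.67 knots: 18.49 sin θ = 4.67.
sin θ = 0.2526, so θ = 14.630°.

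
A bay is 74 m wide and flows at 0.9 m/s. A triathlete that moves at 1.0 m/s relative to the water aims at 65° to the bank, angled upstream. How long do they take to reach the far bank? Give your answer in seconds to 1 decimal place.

81.6 s

The component of the triathlete's velocity perpendicular to the bank is 1.0 × sin 65° = 0.906 m/s.
Only the cross-stream component determines the crossing time; the current contributes nothing perpendicular to the bank.
Time = 74 / 0.906 = 81.650 s.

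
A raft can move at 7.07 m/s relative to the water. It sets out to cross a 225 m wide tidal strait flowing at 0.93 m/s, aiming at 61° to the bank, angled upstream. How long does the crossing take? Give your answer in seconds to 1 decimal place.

The component of the raft's velocity perpendicular to the bank is 7.07 × sin 61° = 6.184 m/s.
The current is parallel to the bank, so it does not affect the crossing time.
Time = 225 / 6.184 = 36.387 s.

36.4 s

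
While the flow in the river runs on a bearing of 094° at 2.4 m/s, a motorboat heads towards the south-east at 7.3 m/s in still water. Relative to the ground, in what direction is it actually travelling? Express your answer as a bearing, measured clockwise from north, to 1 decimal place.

125.2°

Taking east as x and north as y: velocity relative to the water = (5.162, -5.162) m/s; the water relative to ground = (2.394, -0.167) m/s.
Velocity relative to ground = (5.162, -5.162) + (2.394, -0.167) = (7.556, -5.329) m/s.
Bearing = atan2(7.56, -5.33) = 125.20° clockwise from north.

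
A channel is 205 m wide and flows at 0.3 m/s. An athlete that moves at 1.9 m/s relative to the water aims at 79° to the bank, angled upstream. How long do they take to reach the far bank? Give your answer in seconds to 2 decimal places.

109.91 s

The component of the athlete's velocity perpendicular to the bank is 1.9 × sin 79° = 1.865 m/s.
The flow acts along the bank and has no component across it.
Time = 205 / 1.865 = 109.914 s.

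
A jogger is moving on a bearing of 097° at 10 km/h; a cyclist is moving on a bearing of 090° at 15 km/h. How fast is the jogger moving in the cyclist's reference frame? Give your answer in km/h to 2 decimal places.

Taking east as x and north as y: jogger velocity = (9.925, -1.219) km/h; cyclist velocity = (15.000, 0.000) km/h.
Velocity of jogger relative to cyclist = (9.925, -1.219) − (15.000, 0.000) = (-5.075, -1.219) km/h.
Magnitude = |(-5.075, -1.219)| = 5.219 km/h.

5.22 km/h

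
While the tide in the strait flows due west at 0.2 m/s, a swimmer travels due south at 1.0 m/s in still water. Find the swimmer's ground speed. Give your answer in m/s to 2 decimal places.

1.02 m/s

Taking east as x and north as y: velocity relative to the water = (0.000, -1.000) m/s; the water relative to ground = (-0.200, 0.000) m/s.
Velocity relative to ground = (0.000, -1.000) + (-0.200, 0.000) = (-0.200, -1.000) m/s.
Speed = |(-0.200, -1.000)| = 1.020 m/s.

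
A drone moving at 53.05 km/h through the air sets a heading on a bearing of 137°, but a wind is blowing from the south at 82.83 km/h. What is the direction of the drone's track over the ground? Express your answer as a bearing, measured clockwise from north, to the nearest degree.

Taking east as x and north as y: velocity relative to the air = (36.180, -38.798) km/h; the air relative to ground = (0.000, 82.830) km/h.
Velocity relative to ground = (36.180, -38.798) + (0.000, 82.830) = (36.180, 44.032) km/h.
Bearing = atan2(36.18, 44.03) = 39.41° clockwise from north.

039°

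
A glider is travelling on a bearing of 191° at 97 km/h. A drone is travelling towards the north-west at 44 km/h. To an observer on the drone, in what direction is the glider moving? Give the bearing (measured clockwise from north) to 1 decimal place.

174.3°

Taking east as x and north as y: glider velocity = (-18.508, -95.218) km/h; drone velocity = (-31.113, 31.113) km/h.
Velocity of glider relative to drone = (-18.508, -95.218) − (-31.113, 31.113) = (12.604, -126.331) km/h.
Bearing = atan2(12.60, -126.33) = 174.30° clockwise from north.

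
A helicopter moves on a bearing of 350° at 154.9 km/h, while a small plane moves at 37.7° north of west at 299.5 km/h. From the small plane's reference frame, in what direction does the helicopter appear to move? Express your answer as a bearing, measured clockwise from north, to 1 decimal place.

098.3°

Taking east as x and north as y: helicopter velocity = (-26.898, 152.547) km/h; small plane velocity = (-236.971, 183.152) km/h.
Velocity of helicopter relative to small plane = (-26.898, 152.547) − (-236.971, 183.152) = (210.073, -30.606) km/h.
Bearing = atan2(210.07, -30.61) = 98.29° clockwise from north.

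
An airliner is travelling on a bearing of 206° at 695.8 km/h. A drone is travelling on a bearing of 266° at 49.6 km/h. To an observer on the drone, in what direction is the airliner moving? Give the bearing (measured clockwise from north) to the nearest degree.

202°

Taking east as x and north as y: airliner velocity = (-305.019, -625.381) km/h; drone velocity = (-49.479, -3.460) km/h.
Velocity of airliner relative to drone = (-305.019, -625.381) − (-49.479, -3.460) = (-255.539, -621.921) km/h.
Bearing = atan2(-255.54, -621.92) = 202.34° clockwise from north.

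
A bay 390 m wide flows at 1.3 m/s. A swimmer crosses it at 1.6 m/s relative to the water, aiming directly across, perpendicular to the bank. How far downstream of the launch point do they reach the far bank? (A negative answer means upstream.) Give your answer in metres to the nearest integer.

317 m

Perpendicular speed = 1.600 m/s; crossing time = 390 / 1.600 = 243.750 s.
Net downstream speed = 1.300 m/s.
Drift = 1.300 × 243.750 = 316.875 m (downstream).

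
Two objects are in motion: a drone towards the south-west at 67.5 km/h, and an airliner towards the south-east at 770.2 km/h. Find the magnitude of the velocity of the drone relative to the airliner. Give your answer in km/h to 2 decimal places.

Taking east as x and north as y: drone velocity = (-47.730, -47.730) km/h; airliner velocity = (544.614, -544.614) km/h.
Velocity of drone relative to airliner = (-47.730, -47.730) − (544.614, -544.614) = (-592.343, 496.884) km/h.
Magnitude = |(-592.343, 496.884)| = 773.152 km/h.

773.15 km/h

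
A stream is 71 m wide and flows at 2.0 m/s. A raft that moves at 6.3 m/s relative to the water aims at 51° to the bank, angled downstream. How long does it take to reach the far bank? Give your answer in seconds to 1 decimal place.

The component of the raft's velocity perpendicular to the bank is 6.3 × sin 51° = 4.896 m/s.
The current is parallel to the bank, so it does not affect the crossing time.
Time = 71 / 4.896 = 14.502 s.

14.5 s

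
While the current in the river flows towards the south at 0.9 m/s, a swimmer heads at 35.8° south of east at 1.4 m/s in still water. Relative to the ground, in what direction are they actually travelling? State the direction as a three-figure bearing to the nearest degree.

147°

Taking east as x and north as y: velocity relative to the water = (1.135, -0.819) m/s; the water relative to ground = (0.000, -0.900) m/s.
Velocity relative to ground = (1.135, -0.819) + (0.000, -0.900) = (1.135, -1.719) m/s.
Bearing = atan2(1.14, -1.72) = 146.55° clockwise from north.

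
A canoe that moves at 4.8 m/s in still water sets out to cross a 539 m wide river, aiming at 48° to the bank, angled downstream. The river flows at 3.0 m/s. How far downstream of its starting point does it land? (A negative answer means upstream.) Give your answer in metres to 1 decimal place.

Perpendicular speed = 3.567 m/s; crossing time = 539 / 3.567 = 151.103 s.
Net downstream speed = 6.212 m/s.
Drift = 6.212 × 151.103 = 938.628 m (downstream).

938.6 m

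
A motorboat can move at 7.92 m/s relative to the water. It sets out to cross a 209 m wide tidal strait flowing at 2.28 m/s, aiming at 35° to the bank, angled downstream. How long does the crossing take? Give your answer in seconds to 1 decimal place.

46.0 s

The component of the motorboat's velocity perpendicular to the bank is 7.92 × sin 35° = 4.543 m/s.
The current is parallel to the bank, so it does not affect the crossing time.
Time = 209 / 4.543 = 46.008 s.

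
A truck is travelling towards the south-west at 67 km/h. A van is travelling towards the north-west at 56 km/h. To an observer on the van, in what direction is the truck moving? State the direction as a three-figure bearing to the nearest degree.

185°

Taking east as x and north as y: truck velocity = (-47.376, -47.376) km/h; van velocity = (-39.598, 39.598) km/h.
Velocity of truck relative to van = (-47.376, -47.376) − (-39.598, 39.598) = (-7.778, -86.974) km/h.
Bearing = atan2(-7.78, -86.97) = 185.11° clockwise from north.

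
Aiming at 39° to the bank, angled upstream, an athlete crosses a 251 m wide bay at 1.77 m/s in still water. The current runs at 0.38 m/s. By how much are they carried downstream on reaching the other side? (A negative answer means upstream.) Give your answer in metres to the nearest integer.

Perpendicular speed = 1.114 m/s; crossing time = 251 / 1.114 = 225.335 s.
Net downstream speed = -0.996 m/s.
Drift = -0.996 × 225.335 = -224.332 m (upstream).

-224 m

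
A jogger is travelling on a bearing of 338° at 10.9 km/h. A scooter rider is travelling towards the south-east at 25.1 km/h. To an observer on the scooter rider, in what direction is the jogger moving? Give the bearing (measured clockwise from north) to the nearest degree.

322°

Taking east as x and north as y: jogger velocity = (-4.083, 10.106) km/h; scooter rider velocity = (17.748, -17.748) km/h.
Velocity of jogger relative to scooter rider = (-4.083, 10.106) − (17.748, -17.748) = (-21.832, 27.855) km/h.
Bearing = atan2(-21.83, 27.85) = 321.91° clockwise from north.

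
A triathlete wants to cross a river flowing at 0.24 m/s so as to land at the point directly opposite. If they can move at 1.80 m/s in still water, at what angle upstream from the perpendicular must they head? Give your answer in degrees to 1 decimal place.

7.7°

To cancel the current, the upstream component of the triathlete's velocity must equal the flow: 1.80 sin θ = 0.24.
sin θ = 0.24 / 1.80 = 0.1333.
θ = arcsin(0.1333) = 7.662°.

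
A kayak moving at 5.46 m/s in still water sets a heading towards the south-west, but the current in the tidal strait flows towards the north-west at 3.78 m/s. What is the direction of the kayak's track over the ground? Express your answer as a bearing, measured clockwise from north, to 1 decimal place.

Taking east as x and north as y: velocity relative to the water = (-3.861, -3.861) m/s; the water relative to ground = (-2.673, 2.673) m/s.
Velocity relative to ground = (-3.861, -3.861) + (-2.673, 2.673) = (-6.534, -1.188) m/s.
Bearing = atan2(-6.53, -1.19) = 259.70° clockwise from north.

259.7°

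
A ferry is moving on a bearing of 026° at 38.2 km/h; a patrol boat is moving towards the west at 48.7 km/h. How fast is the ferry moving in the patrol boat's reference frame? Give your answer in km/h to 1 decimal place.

73.9 km/h

Taking east as x and north as y: ferry velocity = (16.746, 34.334) km/h; patrol boat velocity = (-48.700, 0.000) km/h.
Velocity of ferry relative to patrol boat = (16.746, 34.334) − (-48.700, 0.000) = (65.446, 34.334) km/h.
Magnitude = |(65.446, 34.334)| = 73.905 km/h.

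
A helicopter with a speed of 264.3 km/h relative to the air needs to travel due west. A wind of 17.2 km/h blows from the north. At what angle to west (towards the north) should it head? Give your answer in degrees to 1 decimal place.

The wind pushes perpendicular to the desired track; the heading must have a component into the wind equal to 17.2 km/h: 264.3 sin θ = 17.2.
sin θ = 0.0651, so θ = 3.731°.

3.7°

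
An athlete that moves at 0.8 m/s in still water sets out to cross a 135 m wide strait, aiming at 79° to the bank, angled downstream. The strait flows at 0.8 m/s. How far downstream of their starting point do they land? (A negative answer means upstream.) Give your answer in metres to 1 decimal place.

Perpendicular speed = 0.785 m/s; crossing time = 135 / 0.785 = 171.908 s.
Net downstream speed = 0.953 m/s.
Drift = 0.953 × 171.908 = 163.768 m (downstream).

163.8 m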